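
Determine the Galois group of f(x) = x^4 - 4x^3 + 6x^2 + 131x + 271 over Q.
The polynomial is an irreducible quartic over Q and its discriminant is 8038045125, which is not a perfect square, so the Galois group is not contained in A_4. The resolvent cubic y^3 - 6*y^2 - 1608*y - 14993 has exactly one rational root, so the Galois group is C_4 or D_4. The quartic becomes reducible over Q(sqrt(disc)), so the group is C_4.

C_4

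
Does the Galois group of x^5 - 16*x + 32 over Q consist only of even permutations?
No

The polynomial is irreducible of degree 5 over Q. Its discriminant is 3008364544, which is not a perfect square. A Galois group lies in the alternating group exactly when the discriminant is a square in Q, so the Galois group (S_5) is not contained in A_5.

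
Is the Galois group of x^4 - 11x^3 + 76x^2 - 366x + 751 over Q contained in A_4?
No

The polynomial is irreducible of degree 4 over Q. Its discriminant is 2680770125, which is not a perfect square. A Galois group lies in the alternating group exactly when the discriminant is a square in Q, so the Galois group (C_4) is not contained in A_4.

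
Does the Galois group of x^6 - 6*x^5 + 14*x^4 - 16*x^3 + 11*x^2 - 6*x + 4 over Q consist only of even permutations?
No

The polynomial is irreducible of degree 6 over Q. Its discriminant is -5120000, which is not a perfect square. A Galois group lies in the alternating group exactly when the discriminant is a square in Q, so the Galois group (S_4) is not contained in A_6.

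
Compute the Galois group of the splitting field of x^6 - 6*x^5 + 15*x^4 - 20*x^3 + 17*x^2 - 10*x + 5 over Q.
S_4 x C_2 (also written S4xC2)

The polynomial f is an irreducible sextic over Q, so G = Gal(f/Q) is one of the 16 transitive subgroups 6T1, ..., 6T16 of S_6. The discriminant of f is -2508800, which is not a perfect square, so G is not contained in A_6. The transitive groups of degree 6 not contained in A_6 are: C_6 (6T1, order 6), S_3 (6T2, order 6), D_6 (6T3, order 12), C_3 x S_3 (6T5, order 18), A_4 x C_2 (6T6, order 24), S_4 (6T8, order 24), S_3 x S_3 (6T9, order 36), S_4 x C_2 (6T11, order 48), (S_3 x S_3) : C_2 (6T13, order 72), PGL(2,5) (6T14, order 120), S_6 (6T16, order 720). By Dedekind's theorem, for a prime p not dividing disc(f) the degrees of the irreducible factors of f mod p form the cycle type of an element of G. Factoring f modulo the 17 such primes p <= 71 (skipping 2, 5, 7, which divide the discriminant), each new pattern first appears at: mod 3: f = (x^3 + x^2 + 2)(x^3 + 2x^2 + x + 1), pattern 3+3; mod 13: f = (x^6 + 7x^5 + 2x^4 + 6x^3 + 4x^2 + 3x + 5), pattern 6; mod 19: f = (x^2 + 17x + 6)(x^4 + 15x^3 + x^2 + 6x + 4), pattern 4+2; mod 23: f = (x + 10)(x + 11)(x^4 + 19x^3 + 12x^2 + 7x + 22), pattern 4+1+1; mod 53: f = (x^2 + 9x + 28)(x^2 + 40x + 50)(x^2 + 51x + 46), pattern 2+2+2; mod 59: f = (x + 3)(x + 54)(x^2 + 3x + 46)(x^2 + 52x + 56), pattern 2+2+1+1; mod 71: f = (x + 7)(x + 10)(x + 59)(x + 62)(x^2 + 69x + 44), pattern 2+1+1+1+1. No other pattern occurs in this range, so the set of observed cycle types is {3+3, 6, 4+2, 4+1+1, 2+2+2, 2+2+1+1, 2+1+1+1+1}. The candidates containing elements of all these cycle types are S_4 x C_2 (6T11) of order 48, S_6 (6T16) of order 720; the others are excluded. The observed types are precisely the cycle types that occur in S_4 x C_2 (6T11) (apart from the identity). Each of the other remaining candidates has further cycle types, and by the Chebotarev density theorem the matching factorization patterns would occur for a proportion of primes equal to their share of the group: S_6 (6T16) additionally contains elements of type 5+1, 3+2+1, 3+1+1+1 (304 of its 720 elements, about 42% of primes). None of the 17 primes tested shows any such pattern (for each of these groups the chance of that is below 10^-4), which rules them out. Hence G = S_4 x C_2 (6T11), of order 48.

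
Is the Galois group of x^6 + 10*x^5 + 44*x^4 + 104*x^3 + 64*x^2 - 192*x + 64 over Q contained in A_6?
The polynomial is irreducible of degree 6 over Q. Its discriminant is 564385546240000 = 23756800^2, a perfect square. A Galois group lies in the alternating group exactly when the discriminant is a square in Q, so the Galois group ((C_3 x C_3) : C_4) is contained in A_6.

Yes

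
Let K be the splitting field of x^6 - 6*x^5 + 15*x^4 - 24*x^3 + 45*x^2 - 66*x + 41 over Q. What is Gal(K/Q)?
D_6 (also written D6)

The polynomial f is an irreducible sextic over Q, so G = Gal(f/Q) is one of the 16 transitive subgroups 6T1, ..., 6T16 of S_6. The discriminant of f is -37744330752, which is not a perfect square, so G is not contained in A_6. The transitive groups of degree 6 not contained in A_6 are: C_6 (6T1, order 6), S_3 (6T2, order 6), D_6 (6T3, order 12), C_3 x S_3 (6T5, order 18), A_4 x C_2 (6T6, order 24), S_4 (6T8, order 24), S_3 x S_3 (6T9, order 36), S_4 x C_2 (6T11, order 48), (S_3 x S_3) : C_2 (6T13, order 72), PGL(2,5) (6T14, order 120), S_6 (6T16, order 720). By Dedekind's theorem, for a prime p not dividing disc(f) the degrees of the irreducible factors of f mod p form the cycle type of an element of G. Factoring f modulo the 79 such primes p <= 421 (skipping 2, 3, 53, which divide the discriminant), each new pattern first appears at: mod 5: f = (x^2 + 2x + 4)(x^2 + 3x + 4)(x^2 + 4x + 1), pattern 2+2+2; mod 7: f = (x^6 + x^5 + x^4 + 4x^3 + 3x^2 + 4x + 6), pattern 6; mod 11: f = (x + 1)(x + 5)(x^2 + 3x + 8)(x^2 + 7x + 9), pattern 2+2+1+1; mod 19: f = (x^3 + 16x^2 + 2x + 11)(x^3 + 16x^2 + 4x + 2), pattern 3+3; mod 43: f = (x + 4)(x + 5)(x + 11)(x + 31)(x + 32)(x + 40), pattern 1+1+1+1+1+1. No other pattern occurs in this range, so the set of observed cycle types is {2+2+2, 6, 2+2+1+1, 3+3, 1+1+1+1+1+1}. The candidates containing elements of all these cycle types are D_6 (6T3) of order 12, A_4 x C_2 (6T6) of order 24, S_3 x S_3 (6T9) of order 36, S_4 x C_2 (6T11) of order 48, (S_3 x S_3) : C_2 (6T13) of order 72, PGL(2,5) (6T14) of order 120, S_6 (6T16) of order 720; the others are excluded. The observed types are precisely the cycle types that occur in D_6 (6T3). Each of the other remaining candidates has further cycle types, and by the Chebotarev density theorem the matching factorization patterns would occur for a proportion of primes equal to their share of the group: A_4 x C_2 (6T6) additionally contains elements of type 2+1+1+1+1 (3 of its 24 elements, about 12% of primes); S_3 x S_3 (6T9) additionally contains elements of type 3+1+1+1 (4 of its 36 elements, about 11% of primes); S_4 x C_2 (6T11) additionally contains elements of type 4+2, 4+1+1, 2+1+1+1+1 (15 of its 48 elements, about 31% of primes); (S_3 x S_3) : C_2 (6T13) additionally contains elements of type 4+2, 3+2+1, 3+1+1+1, 2+1+1+1+1 (40 of its 72 elements, about 56% of primes); PGL(2,5) (6T14) additionally contains elements of type 5+1, 4+1+1 (54 of its 120 elements, about 45% of primes); S_6 (6T16) additionally contains elements of type 5+1, 4+2, 4+1+1, 3+2+1, 3+1+1+1, 2+1+1+1+1 (499 of its 720 elements, about 69% of primes). None of the 79 primes tested shows any such pattern (for each of these groups the chance of that is below 10^-4), which rules them out. Hence G = D_6 (6T3), of order 12.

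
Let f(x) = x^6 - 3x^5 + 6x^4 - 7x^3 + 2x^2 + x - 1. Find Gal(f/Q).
S_4 (also written S4-)

The polynomial f is an irreducible sextic over Q, so G = Gal(f/Q) is one of the 16 transitive subgroups 6T1, ..., 6T16 of S_6. The discriminant of f is 810448, which is not a perfect square, so G is not contained in A_6. The transitive groups of degree 6 not contained in A_6 are: C_6 (6T1, order 6), S_3 (6T2, order 6), D_6 (6T3, order 12), C_3 x S_3 (6T5, order 18), A_4 x C_2 (6T6, order 24), S_4 (6T8, order 24), S_3 x S_3 (6T9, order 36), S_4 x C_2 (6T11, order 48), (S_3 x S_3) : C_2 (6T13, order 72), PGL(2,5) (6T14, order 120), S_6 (6T16, order 720). By Dedekind's theorem, for a prime p not dividing disc(f) the degrees of the irreducible factors of f mod p form the cycle type of an element of G. Factoring f modulo the 22 such primes p <= 89 (skipping 2, 37, which divide the discriminant), each new pattern first appears at: mod 3: f = (x^3 + x^2 + x + 2)(x^3 + 2x^2 + 1), pattern 3+3; mod 5: f = (x^2 + 3)(x^2 + 3x + 4)(x^2 + 4x + 2), pattern 2+2+2; mod 17: f = (x + 1)(x + 15)(x^4 + 15x^3 + 6x^2 + 12x + 9), pattern 4+1+1; mod 67: f = (x + 4)(x + 62)(x^2 + 66x + 40)(x^2 + 66x + 50), pattern 2+2+1+1. No other pattern occurs in this range, so the set of observed cycle types is {3+3, 2+2+2, 4+1+1, 2+2+1+1}. The candidates containing elements of all these cycle types are S_4 (6T8) of order 24, S_4 x C_2 (6T11) of order 48, PGL(2,5) (6T14) of order 120, S_6 (6T16) of order 720; the others are excluded. The observed types are precisely the cycle types that occur in S_4 (6T8) (apart from the identity). Each of the other remaining candidates has further cycle types, and by the Chebotarev density theorem the matching factorization patterns would occur for a proportion of primes equal to their share of the group: S_4 x C_2 (6T11) additionally contains elements of type 6, 4+2, 2+1+1+1+1 (17 of its 48 elements, about 35% of primes); PGL(2,5) (6T14) additionally contains elements of type 6, 5+1 (44 of its 120 elements, about 37% of primes); S_6 (6T16) additionally contains elements of type 6, 5+1, 4+2, 3+2+1, 3+1+1+1, 2+1+1+1+1 (529 of its 720 elements, about 73% of primes). None of the 22 primes tested shows any such pattern (for each of these groups the chance of that is below 10^-4), which rules them out. Hence G = S_4 (6T8), of order 24.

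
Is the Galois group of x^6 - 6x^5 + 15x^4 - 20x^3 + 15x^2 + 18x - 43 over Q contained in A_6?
The polynomial is irreducible of degree 6 over Q. Its discriminant is 746496000000 = 864000^2, a perfect square. A Galois group lies in the alternating group exactly when the discriminant is a square in Q, so the Galois group (A_6) is contained in A_6.

Yes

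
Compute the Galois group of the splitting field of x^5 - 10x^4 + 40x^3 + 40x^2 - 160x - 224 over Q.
The polynomial f is an irreducible quintic over Q, so G = Gal(f/Q) is a transitive subgroup of S_5: one of C_5 (5T1, order 5), D_5 (5T2, order 10), F_20 (5T3, order 20), A_5 (5T4, order 60) or S_5 (5T5, order 120). The discriminant of f is 165888000000000, which is not a perfect square, so G is not contained in A_5. The transitive groups of degree 5 not contained in A_5 are: F_20 (5T3, order 20), S_5 (5T5, order 120). By Dedekind's theorem, for a prime p not dividing disc(f) the degrees of the irreducible factors of f mod p form the cycle type of an element of G. Factoring f modulo the 18 such primes p <= 73 (skipping 2, 3, 5, which divide the discriminant), each new pattern first appears at: mod 7: f = (x)(x^4 + 4x^3 + 5x^2 + 5x + 1), pattern 4+1; mod 11: f = (x^5 + x^4 + 7x^3 + 7x^2 + 5x + 7), pattern 5; mod 19: f = (x + 8)(x^2 + 8x + 17)(x^2 + 12x + 14), pattern 2+2+1; mod 41: f = (x + 3)(x + 9)(x + 15)(x + 21)(x + 24), pattern 1+1+1+1+1. No other pattern occurs in this range, so the set of observed cycle types is {4+1, 5, 2+2+1, 1+1+1+1+1}. The candidates containing elements of all these cycle types are F_20 (5T3) of order 20, S_5 (5T5) of order 120; the others are excluded. The observed types are precisely the cycle types that occur in F_20 (5T3). Each of the other remaining candidates has further cycle types, and by the Chebotarev density theorem the matching factorization patterns would occur for a proportion of primes equal to their share of the group: S_5 (5T5) additionally contains elements of type 3+2, 3+1+1, 2+1+1+1 (50 of its 120 elements, about 42% of primes). None of the 18 primes tested shows any such pattern (for each of these groups the chance of that is below 10^-4), which rules them out. Hence G = F_20 (5T3), of order 20.

5T3: F_20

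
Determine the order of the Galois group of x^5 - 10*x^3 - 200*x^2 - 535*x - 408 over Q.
10

The degree of the splitting field over Q equals the order of the Galois group, so first determine the group. The polynomial f is an irreducible quintic over Q, so G = Gal(f/Q) is a transitive subgroup of S_5: one of C_5 (5T1, order 5), D_5 (5T2, order 10), F_20 (5T3, order 20), A_5 (5T4, order 60) or S_5 (5T5, order 120). The discriminant of f is 681836544000000 = 26112000^2, a perfect square, so G is contained in A_5. The transitive groups of degree 5 contained in A_5 are: C_5 (5T1, order 5), D_5 (5T2, order 10), A_5 (5T4, order 60). By Dedekind's theorem, for a prime p not dividing disc(f) the degrees of the irreducible factors of f mod p form the cycle type of an element of G. Factoring f modulo the 23 such primes p <= 103 (skipping 2, 3, 5, 17, which divide the discriminant), each new pattern first appears at: mod 7: f = (x^5 + 4x^3 + 3x^2 + 4x + 5), pattern 5; mod 29: f = (x + 17)(x^2 + 17x + 9)(x^2 + 24x + 7), pattern 2+2+1. No other pattern occurs in this range, so the set of observed cycle types is {5, 2+2+1}. The candidates containing elements of all these cycle types are D_5 (5T2) of order 10, A_5 (5T4) of order 60; the others are excluded. The observed types are precisely the cycle types that occur in D_5 (5T2) (apart from the identity). Each of the other remaining candidates has further cycle types, and by the Chebotarev density theorem the matching factorization patterns would occur for a proportion of primes equal to their share of the group: A_5 (5T4) additionally contains elements of type 3+1+1 (20 of its 60 elements, about 33% of primes). None of the 23 primes tested shows any such pattern (for each of these groups the chance of that is below 10^-4), which rules them out. Hence G = D_5 (5T2), of order 10. The Galois group D_5 (5T2) has order 10, so the splitting field has degree 10 over Q.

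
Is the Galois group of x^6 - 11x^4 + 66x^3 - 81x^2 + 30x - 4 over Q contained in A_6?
The polynomial is irreducible of degree 6 over Q. Its discriminant is 16436667374656 = 4054216^2, a perfect square. A Galois group lies in the alternating group exactly when the discriminant is a square in Q, so the Galois group (S_4) is contained in A_6.

Yes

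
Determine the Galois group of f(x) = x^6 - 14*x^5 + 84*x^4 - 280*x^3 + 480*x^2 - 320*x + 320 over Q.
The polynomial f is an irreducible sextic over Q, so G = Gal(f/Q) is one of the 16 transitive subgroups 6T1, ..., 6T16 of S_6. The discriminant of f is 564385546240000 = 23756800^2, a perfect square, so G is contained in A_6. The transitive groups of degree 6 contained in A_6 are: A_4 (6T4, order 12), S_4 (6T7, order 24), (C_3 x C_3) : C_4 (6T10, order 36), PSL(2,5) (6T12, order 60), A_6 (6T15, order 360). By Dedekind's theorem, for a prime p not dividing disc(f) the degrees of the irreducible factors of f mod p form the cycle type of an element of G. Factoring f modulo the 19 such primes p <= 79 (skipping 2, 5, 29, which divide the discriminant), each new pattern first appears at: mod 3: f = (x^2 + 2x + 2)(x^4 + 2x^3 + x + 1), pattern 4+2; mod 11: f = (x^3 + 8x + 6)(x^3 + 8x^2 + 10x + 2), pattern 3+3; mod 19: f = (x + 12)(x + 14)(x^2 + 7x + 2)(x^2 + 10x + 10), pattern 2+2+1+1; mod 61: f = (x + 3)(x + 36)(x + 50)(x^3 + 19x^2 + 56x + 10), pattern 3+1+1+1. No other pattern occurs in this range, so the set of observed cycle types is {4+2, 3+3, 2+2+1+1, 3+1+1+1}. The candidates containing elements of all these cycle types are (C_3 x C_3) : C_4 (6T10) of order 36, A_6 (6T15) of order 360; the others are excluded. The observed types are precisely the cycle types that occur in (C_3 x C_3) : C_4 (6T10) (apart from the identity). Each of the other remaining candidates has further cycle types, and by the Chebotarev density theorem the matching factorization patterns would occur for a proportion of primes equal to their share of the group: A_6 (6T15) additionally contains elements of type 5+1 (144 of its 360 elements, about 40% of primes). None of the 19 primes tested shows any such pattern (for each of these groups the chance of that is below 10^-4), which rules them out. Hence G = (C_3 x C_3) : C_4 (6T10), of order 36.

(C_3 x C_3) : C_4, the transitive group 6T10 of order 36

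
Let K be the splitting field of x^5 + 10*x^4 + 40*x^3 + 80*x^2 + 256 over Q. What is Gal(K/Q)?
The polynomial f is an irreducible quintic over Q, so G = Gal(f/Q) is a transitive subgroup of S_5: one of C_5 (5T1, order 5), D_5 (5T2, order 10), F_20 (5T3, order 20), A_5 (5T4, order 60) or S_5 (5T5, order 120). The discriminant of f is 67108864000000 = 8192000^2, a perfect square, so G is contained in A_5. The transitive groups of degree 5 contained in A_5 are: C_5 (5T1, order 5), D_5 (5T2, order 10), A_5 (5T4, order 60). By Dedekind's theorem, for a prime p not dividing disc(f) the degrees of the irreducible factors of f mod p form the cycle type of an element of G. Factoring f modulo the 23 such primes p <= 97 (skipping 2, 5, which divide the discriminant), each new pattern first appears at: mod 3: f = (x + 2)(x^2 + 1)(x^2 + 2x + 2), pattern 2+2+1; mod 7: f = (x^5 + 3x^4 + 5x^3 + 3x^2 + 4), pattern 5. No other pattern occurs in this range, so the set of observed cycle types is {2+2+1, 5}. The candidates containing elements of all these cycle types are D_5 (5T2) of order 10, A_5 (5T4) of order 60; the others are excluded. The observed types are precisely the cycle types that occur in D_5 (5T2) (apart from the identity). Each of the other remaining candidates has further cycle types, and by the Chebotarev density theorem the matching factorization patterns would occur for a proportion of primes equal to their share of the group: A_5 (5T4) additionally contains elements of type 3+1+1 (20 of its 60 elements, about 33% of primes). None of the 23 primes tested shows any such pattern (for each of these groups the chance of that is below 10^-4), which rules them out. Hence G = D_5 (5T2), of order 10.

D_5 (also written D5)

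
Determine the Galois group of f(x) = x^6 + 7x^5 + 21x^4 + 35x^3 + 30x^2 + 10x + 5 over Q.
(C_3 x C_3) : C_4 (also written G36+)

The polynomial f is an irreducible sextic over Q, so G = Gal(f/Q) is one of the 16 transitive subgroups 6T1, ..., 6T16 of S_6. The discriminant of f is 525625 = 725^2, a perfect square, so G is contained in A_6. The transitive groups of degree 6 contained in A_6 are: A_4 (6T4, order 12), S_4 (6T7, order 24), (C_3 x C_3) : C_4 (6T10, order 36), PSL(2,5) (6T12, order 60), A_6 (6T15, order 360). By Dedekind's theorem, for a prime p not dividing disc(f) the degrees of the irreducible factors of f mod p form the cycle type of an element of G. Factoring f modulo the 19 such primes p <= 73 (skipping 5, 29, which divide the discriminant), each new pattern first appears at: mod 2: f = (x^2 + x + 1)(x^4 + x + 1), pattern 4+2; mod 11: f = (x^3 + 2x + 2)(x^3 + 7x^2 + 8x + 8), pattern 3+3; mod 19: f = (x + 12)(x + 13)(x^2 + 6x + 10)(x^2 + 14x + 12), pattern 2+2+1+1; mod 61: f = (x + 29)(x + 36)(x + 43)(x^3 + 21x^2 + 14x + 14), pattern 3+1+1+1. No other pattern occurs in this range, so the set of observed cycle types is {4+2, 3+3, 2+2+1+1, 3+1+1+1}. The candidates containing elements of all these cycle types are (C_3 x C_3) : C_4 (6T10) of order 36, A_6 (6T15) of order 360; the others are excluded. The observed types are precisely the cycle types that occur in (C_3 x C_3) : C_4 (6T10) (apart from the identity). Each of the other remaining candidates has further cycle types, and by the Chebotarev density theorem the matching factorization patterns would occur for a proportion of primes equal to their share of the group: A_6 (6T15) additionally contains elements of type 5+1 (144 of its 360 elements, about 40% of primes). None of the 19 primes tested shows any such pattern (for each of these groups the chance of that is below 10^-4), which rules them out. Hence G = (C_3 x C_3) : C_4 (6T10), of order 36.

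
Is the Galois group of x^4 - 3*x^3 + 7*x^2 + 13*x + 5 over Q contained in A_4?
No

The polynomial is irreducible of degree 4 over Q. Its discriminant is 192589, which is not a perfect square. A Galois group lies in the alternating group exactly when the discriminant is a square in Q, so the Galois group (S_4) is not contained in A_4.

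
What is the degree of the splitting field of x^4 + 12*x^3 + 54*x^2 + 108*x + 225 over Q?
The degree of the splitting field over Q equals the order of the Galois group, so first determine the group. The polynomial is an irreducible quartic over Q and its discriminant is 764411904 = 27648^2, a perfect square, so the Galois group is contained in A_4. The resolvent cubic y^3 - 54*y^2 + 396*y + 4536 splits completely over Q, which gives the Klein four-group V_4. The Galois group V_4 (4T2) has order 4, so the splitting field has degree 4 over Q.

4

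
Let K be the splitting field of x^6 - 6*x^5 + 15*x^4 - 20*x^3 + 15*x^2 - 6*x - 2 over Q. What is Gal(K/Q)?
The polynomial f is an irreducible sextic over Q, so G = Gal(f/Q) is one of the 16 transitive subgroups 6T1, ..., 6T16 of S_6. The discriminant of f is 11337408, which is not a perfect square, so G is not contained in A_6. The transitive groups of degree 6 not contained in A_6 are: C_6 (6T1, order 6), S_3 (6T2, order 6), D_6 (6T3, order 12), C_3 x S_3 (6T5, order 18), A_4 x C_2 (6T6, order 24), S_4 (6T8, order 24), S_3 x S_3 (6T9, order 36), S_4 x C_2 (6T11, order 48), (S_3 x S_3) : C_2 (6T13, order 72), PGL(2,5) (6T14, order 120), S_6 (6T16, order 720). By Dedekind's theorem, for a prime p not dividing disc(f) the degrees of the irreducible factors of f mod p form the cycle type of an element of G. Factoring f modulo the 79 such primes p <= 419 (skipping 2, 3, which divide the discriminant), each new pattern first appears at: mod 5: f = (x^2 + 2)(x^2 + x + 1)(x^2 + 3x + 4), pattern 2+2+2; mod 7: f = (x^6 + x^5 + x^4 + x^3 + x^2 + x + 5), pattern 6; mod 11: f = (x + 2)(x + 7)(x^2 + x + 7)(x^2 + 6x + 2), pattern 2+2+1+1; mod 13: f = (x^3 + 10x^2 + 3x + 3)(x^3 + 10x^2 + 3x + 8), pattern 3+3; mod 61: f = (x + 1)(x + 25)(x + 27)(x + 32)(x + 34)(x + 58), pattern 1+1+1+1+1+1. No other pattern occurs in this range, so the set of observed cycle types is {2+2+2, 6, 2+2+1+1, 3+3, 1+1+1+1+1+1}. The candidates containing elements of all these cycle types are D_6 (6T3) of order 12, A_4 x C_2 (6T6) of order 24, S_3 x S_3 (6T9) of order 36, S_4 x C_2 (6T11) of order 48, (S_3 x S_3) : C_2 (6T13) of order 72, PGL(2,5) (6T14) of order 120, S_6 (6T16) of order 720; the others are excluded. The observed types are precisely the cycle types that occur in D_6 (6T3). Each of the other remaining candidates has further cycle types, and by the Chebotarev density theorem the matching factorization patterns would occur for a proportion of primes equal to their share of the group: A_4 x C_2 (6T6) additionally contains elements of type 2+1+1+1+1 (3 of its 24 elements, about 12% of primes); S_3 x S_3 (6T9) additionally contains elements of type 3+1+1+1 (4 of its 36 elements, about 11% of primes); S_4 x C_2 (6T11) additionally contains elements of type 4+2, 4+1+1, 2+1+1+1+1 (15 of its 48 elements, about 31% of primes); (S_3 x S_3) : C_2 (6T13) additionally contains elements of type 4+2, 3+2+1, 3+1+1+1, 2+1+1+1+1 (40 of its 72 elements, about 56% of primes); PGL(2,5) (6T14) additionally contains elements of type 5+1, 4+1+1 (54 of its 120 elements, about 45% of primes); S_6 (6T16) additionally contains elements of type 5+1, 4+2, 4+1+1, 3+2+1, 3+1+1+1, 2+1+1+1+1 (499 of its 720 elements, about 69% of primes). None of the 79 primes tested shows any such pattern (for each of these groups the chance of that is below 10^-4), which rules them out. Hence G = D_6 (6T3), of order 12.

D_6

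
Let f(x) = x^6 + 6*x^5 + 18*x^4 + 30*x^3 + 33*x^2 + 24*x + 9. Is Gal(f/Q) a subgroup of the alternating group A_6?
No

The polynomial is irreducible of degree 6 over Q. Its discriminant is -16003008, which is not a perfect square. A Galois group lies in the alternating group exactly when the discriminant is a square in Q, so the Galois group (PGL(2,5)) is not contained in A_6.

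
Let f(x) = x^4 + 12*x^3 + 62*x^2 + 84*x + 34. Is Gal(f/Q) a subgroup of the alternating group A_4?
The polynomial is irreducible of degree 4 over Q. Its discriminant is 5992704 = 2448^2, a perfect square. A Galois group lies in the alternating group exactly when the discriminant is a square in Q, so the Galois group (V_4) is contained in A_4.

Yes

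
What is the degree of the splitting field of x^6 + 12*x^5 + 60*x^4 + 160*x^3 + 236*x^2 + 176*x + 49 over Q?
48

The degree of the splitting field over Q equals the order of the Galois group, so first determine the group. The polynomial f is an irreducible sextic over Q, so G = Gal(f/Q) is one of the 16 transitive subgroups 6T1, ..., 6T16 of S_6. The discriminant of f is -3356224, which is not a perfect square, so G is not contained in A_6. The transitive groups of degree 6 not contained in A_6 are: C_6 (6T1, order 6), S_3 (6T2, order 6), D_6 (6T3, order 12), C_3 x S_3 (6T5, order 18), A_4 x C_2 (6T6, order 24), S_4 (6T8, order 24), S_3 x S_3 (6T9, order 36), S_4 x C_2 (6T11, order 48), (S_3 x S_3) : C_2 (6T13, order 72), PGL(2,5) (6T14, order 120), S_6 (6T16, order 720). By Dedekind's theorem, for a prime p not dividing disc(f) the degrees of the irreducible factors of f mod p form the cycle type of an element of G. Factoring f modulo the 67 such primes p <= 347 (skipping 2, 229, which divide the discriminant), each new pattern first appears at: mod 3: f = (x^6 + x^3 + 2x^2 + 2x + 1), pattern 6; mod 5: f = (x^3 + 3x^2 + 2x + 2)(x^3 + 4x^2 + x + 2), pattern 3+3; mod 7: f = (x)(x + 4)(x^4 + x^3 + 6x + 2), pattern 4+1+1; mod 13: f = (x^2 + 4x + 9)(x^4 + 8x^3 + 6x^2 + 12x + 4), pattern 4+2; mod 23: f = (x^2 + 4x + 16)(x^2 + 9x + 9)(x^2 + 22x + 12), pattern 2+2+2; mod 29: f = (x + 12)(x + 21)(x^2 + 3x + 9)(x^2 + 5x + 13), pattern 2+2+1+1; mod 193: f = (x + 8)(x + 46)(x + 96)(x + 101)(x + 151)(x + 189), pattern 1+1+1+1+1+1; mod 347: f = (x + 5)(x + 153)(x + 198)(x + 346)(x^2 + 4x + 259), pattern 2+1+1+1+1. No other pattern occurs in this range, so the set of observed cycle types is {6, 3+3, 4+1+1, 4+2, 2+2+2, 2+2+1+1, 1+1+1+1+1+1, 2+1+1+1+1}. The candidates containing elements of all these cycle types are S_4 x C_2 (6T11) of order 48, S_6 (6T16) of order 720; the others are excluded. The observed types are precisely the cycle types that occur in S_4 x C_2 (6T11). Each of the other remaining candidates has further cycle types, and by the Chebotarev density theorem the matching factorization patterns would occur for a proportion of primes equal to their share of the group: S_6 (6T16) additionally contains elements of type 5+1, 3+2+1, 3+1+1+1 (304 of its 720 elements, about 42% of primes). None of the 67 primes tested shows any such pattern (for each of these groups the chance of that is below 10^-4), which rules them out. Hence G = S_4 x C_2 (6T11), of order 48. The Galois group S_4 x C_2 (6T11) has order 48, so the splitting field has degree 48 over Q.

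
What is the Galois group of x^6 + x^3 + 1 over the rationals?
The polynomial f is an irreducible sextic over Q, so G = Gal(f/Q) is one of the 16 transitive subgroups 6T1, ..., 6T16 of S_6. The discriminant of f is -19683, which is not a perfect square, so G is not contained in A_6. The transitive groups of degree 6 not contained in A_6 are: C_6 (6T1, order 6), S_3 (6T2, order 6), D_6 (6T3, order 12), C_3 x S_3 (6T5, order 18), A_4 x C_2 (6T6, order 24), S_4 (6T8, order 24), S_3 x S_3 (6T9, order 36), S_4 x C_2 (6T11, order 48), (S_3 x S_3) : C_2 (6T13, order 72), PGL(2,5) (6T14, order 120), S_6 (6T16, order 720). By Dedekind's theorem, for a prime p not dividing disc(f) the degrees of the irreducible factors of f mod p form the cycle type of an element of G. Factoring f modulo the 37 such primes p <= 163 (skipping 3, which divides the discriminant), each new pattern first appears at: mod 2: f = (x^6 + x^3 + 1), pattern 6; mod 7: f = (x^3 + 3)(x^3 + 5), pattern 3+3; mod 17: f = (x^2 + 3x + 1)(x^2 + 4x + 1)(x^2 + 10x + 1), pattern 2+2+2; mod 19: f = (x + 2)(x + 3)(x + 10)(x + 13)(x + 14)(x + 15), pattern 1+1+1+1+1+1. No other pattern occurs in this range, so the set of observed cycle types is {6, 3+3, 2+2+2, 1+1+1+1+1+1}. The candidates containing elements of all these cycle types are C_6 (6T1) of order 6, D_6 (6T3) of order 12, C_3 x S_3 (6T5) of order 18, A_4 x C_2 (6T6) of order 24, S_3 x S_3 (6T9) of order 36, S_4 x C_2 (6T11) of order 48, (S_3 x S_3) : C_2 (6T13) of order 72, PGL(2,5) (6T14) of order 120, S_6 (6T16) of order 720; the others are excluded. The observed types are precisely the cycle types that occur in C_6 (6T1). Each of the other remaining candidates has further cycle types, and by the Chebotarev density theorem the matching factorization patterns would occur for a proportion of primes equal to their share of the group: D_6 (6T3) additionally contains elements of type 2+2+1+1 (3 of its 12 elements, about 25% of primes); C_3 x S_3 (6T5) additionally contains elements of type 3+1+1+1 (4 of its 18 elements, about 22% of primes); A_4 x C_2 (6T6) additionally contains elements of type 2+2+1+1, 2+1+1+1+1 (6 of its 24 elements, about 25% of primes); S_3 x S_3 (6T9) additionally contains elements of type 3+1+1+1, 2+2+1+1 (13 of its 36 elements, about 36% of primes); S_4 x C_2 (6T11) additionally contains elements of type 4+2, 4+1+1, 2+2+1+1, 2+1+1+1+1 (24 of its 48 elements, about 50% of primes); (S_3 x S_3) : C_2 (6T13) additionally contains elements of type 4+2, 3+2+1, 3+1+1+1, 2+2+1+1, 2+1+1+1+1 (49 of its 72 elements, about 68% of primes); PGL(2,5) (6T14) additionally contains elements of type 5+1, 4+1+1, 2+2+1+1 (69 of its 120 elements, about 58% of primes); S_6 (6T16) additionally contains elements of type 5+1, 4+2, 4+1+1, 3+2+1, 3+1+1+1, 2+2+1+1, 2+1+1+1+1 (544 of its 720 elements, about 76% of primes). None of the 37 primes tested shows any such pattern (for each of these groups the chance of that is below 10^-4), which rules them out. Hence G = C_6 (6T1), of order 6.

C_6, the cyclic group of order 6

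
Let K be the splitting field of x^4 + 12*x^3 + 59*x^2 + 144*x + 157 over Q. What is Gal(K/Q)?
The polynomial is an irreducible quartic over Q and its discriminant is 435600 = 660^2, a perfect square, so the Galois group is contained in A_4. The resolvent cubic y^3 - 59*y^2 + 1100*y - 6292 splits completely over Q, which gives the Klein four-group V_4.

4T2: V_4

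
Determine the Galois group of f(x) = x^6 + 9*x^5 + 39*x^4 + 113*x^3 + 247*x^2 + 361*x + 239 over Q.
C_6 (order 6)

The polynomial f is an irreducible sextic over Q, so G = Gal(f/Q) is one of the 16 transitive subgroups 6T1, ..., 6T16 of S_6. The discriminant of f is -71252957167, which is not a perfect square, so G is not contained in A_6. The transitive groups of degree 6 not contained in A_6 are: C_6 (6T1, order 6), S_3 (6T2, order 6), D_6 (6T3, order 12), C_3 x S_3 (6T5, order 18), A_4 x C_2 (6T6, order 24), S_4 (6T8, order 24), S_3 x S_3 (6T9, order 36), S_4 x C_2 (6T11, order 48), (S_3 x S_3) : C_2 (6T13, order 72), PGL(2,5) (6T14, order 120), S_6 (6T16, order 720). By Dedekind's theorem, for a prime p not dividing disc(f) the degrees of the irreducible factors of f mod p form the cycle type of an element of G. Factoring f modulo the 37 such primes p <= 173 (skipping 7, 29, 71, which divide the discriminant), each new pattern first appears at: mod 2: f = (x^3 + x + 1)(x^3 + x^2 + 1), pattern 3+3; mod 3: f = (x^6 + 2x^3 + x^2 + x + 2), pattern 6; mod 13: f = (x^2 + x + 12)(x^2 + 2x + 9)(x^2 + 6x + 11), pattern 2+2+2; mod 43: f = (x + 1)(x + 14)(x + 20)(x + 30)(x + 34)(x + 39), pattern 1+1+1+1+1+1. No other pattern occurs in this range, so the set of observed cycle types is {3+3, 6, 2+2+2, 1+1+1+1+1+1}. The candidates containing elements of all these cycle types are C_6 (6T1) of order 6, D_6 (6T3) of order 12, C_3 x S_3 (6T5) of order 18, A_4 x C_2 (6T6) of order 24, S_3 x S_3 (6T9) of order 36, S_4 x C_2 (6T11) of order 48, (S_3 x S_3) : C_2 (6T13) of order 72, PGL(2,5) (6T14) of order 120, S_6 (6T16) of order 720; the others are excluded. The observed types are precisely the cycle types that occur in C_6 (6T1). Each of the other remaining candidates has further cycle types, and by the Chebotarev density theorem the matching factorization patterns would occur for a proportion of primes equal to their share of the group: D_6 (6T3) additionally contains elements of type 2+2+1+1 (3 of its 12 elements, about 25% of primes); C_3 x S_3 (6T5) additionally contains elements of type 3+1+1+1 (4 of its 18 elements, about 22% of primes); A_4 x C_2 (6T6) additionally contains elements of type 2+2+1+1, 2+1+1+1+1 (6 of its 24 elements, about 25% of primes); S_3 x S_3 (6T9) additionally contains elements of type 3+1+1+1, 2+2+1+1 (13 of its 36 elements, about 36% of primes); S_4 x C_2 (6T11) additionally contains elements of type 4+2, 4+1+1, 2+2+1+1, 2+1+1+1+1 (24 of its 48 elements, about 50% of primes); (S_3 x S_3) : C_2 (6T13) additionally contains elements of type 4+2, 3+2+1, 3+1+1+1, 2+2+1+1, 2+1+1+1+1 (49 of its 72 elements, about 68% of primes); PGL(2,5) (6T14) additionally contains elements of type 5+1, 4+1+1, 2+2+1+1 (69 of its 120 elements, about 58% of primes); S_6 (6T16) additionally contains elements of type 5+1, 4+2, 4+1+1, 3+2+1, 3+1+1+1, 2+2+1+1, 2+1+1+1+1 (544 of its 720 elements, about 76% of primes). None of the 37 primes tested shows any such pattern (for each of these groups the chance of that is below 10^-4), which rules them out. Hence G = C_6 (6T1), of order 6.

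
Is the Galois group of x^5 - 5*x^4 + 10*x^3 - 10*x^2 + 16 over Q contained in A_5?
The polynomial is irreducible of degree 5 over Q. Its discriminant is 64000000 = 8000^2, a perfect square. A Galois group lies in the alternating group exactly when the discriminant is a square in Q, so the Galois group (D_5) is contained in A_5.

Yes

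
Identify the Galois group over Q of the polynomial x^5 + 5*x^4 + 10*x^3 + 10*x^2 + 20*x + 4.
F_20 (order 20)

The polynomial f is an irreducible quintic over Q, so G = Gal(f/Q) is a transitive subgroup of S_5: one of C_5 (5T1, order 5), D_5 (5T2, order 10), F_20 (5T3, order 20), A_5 (5T4, order 60) or S_5 (5T5, order 120). The discriminant of f is 259200000, which is not a perfect square, so G is not contained in A_5. The transitive groups of degree 5 not contained in A_5 are: F_20 (5T3, order 20), S_5 (5T5, order 120). By Dedekind's theorem, for a prime p not dividing disc(f) the degrees of the irreducible factors of f mod p form the cycle type of an element of G. Factoring f modulo the 18 such primes p <= 73 (skipping 2, 3, 5, which divide the discriminant), each new pattern first appears at: mod 7: f = (x + 2)(x^4 + 3x^3 + 4x^2 + 2x + 2), pattern 4+1; mod 11: f = (x + 6)(x^2 + 9)(x^2 + 10x + 7), pattern 2+2+1; mod 19: f = (x^5 + 5x^4 + 10x^3 + 10x^2 + x + 4), pattern 5. No other pattern occurs in this range, so the set of observed cycle types is {4+1, 2+2+1, 5}. The candidates containing elements of all these cycle types are F_20 (5T3) of order 20, S_5 (5T5) of order 120; the others are excluded. The observed types are precisely the cycle types that occur in F_20 (5T3) (apart from the identity). Each of the other remaining candidates has further cycle types, and by the Chebotarev density theorem the matching factorization patterns would occur for a proportion of primes equal to their share of the group: S_5 (5T5) additionally contains elements of type 3+2, 3+1+1, 2+1+1+1 (50 of its 120 elements, about 42% of primes). None of the 18 primes tested shows any such pattern (for each of these groups the chance of that is below 10^-4), which rules them out. Hence G = F_20 (5T3), of order 20.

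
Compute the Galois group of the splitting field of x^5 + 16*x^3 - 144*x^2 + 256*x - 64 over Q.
5T5: S_5

The polynomial f is an irreducible quintic over Q, so G = Gal(f/Q) is a transitive subgroup of S_5: one of C_5 (5T1, order 5), D_5 (5T2, order 10), F_20 (5T3, order 20), A_5 (5T4, order 60) or S_5 (5T5, order 120). The discriminant of f is 22027763187712, which is not a perfect square, so G is not contained in A_5. The transitive groups of degree 5 not contained in A_5 are: F_20 (5T3, order 20), S_5 (5T5, order 120). By Dedekind's theorem, for a prime p not dividing disc(f) the degrees of the irreducible factors of f mod p form the cycle type of an element of G. Factoring f modulo the 5 such primes p <= 13 (skipping 2, which divides the discriminant), each new pattern first appears at: mod 3: f = (x^5 + x^3 + x + 2), pattern 5; mod 5: f = (x + 4)(x^4 + x^3 + 2x^2 + 3x + 4), pattern 4+1; mod 13: f = (x + 1)(x + 12)(x^3 + 4x + 12), pattern 3+1+1. No other pattern occurs in this range, so the set of observed cycle types is {5, 4+1, 3+1+1}. Among the candidates above, the only group containing elements of all these cycle types is S_5 (5T5) — F_20 (5T3) lacks at least one of them. Hence G = S_5 (5T5), of order 120.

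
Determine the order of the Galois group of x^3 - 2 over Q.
The degree of the splitting field over Q equals the order of the Galois group, so first determine the group. The polynomial is an irreducible cubic over Q and its discriminant is -108, which is not a perfect square. For an irreducible cubic, a non-square discriminant gives Galois group S_3. The Galois group S_3 (3T2) has order 6, so the splitting field has degree 6 over Q.

6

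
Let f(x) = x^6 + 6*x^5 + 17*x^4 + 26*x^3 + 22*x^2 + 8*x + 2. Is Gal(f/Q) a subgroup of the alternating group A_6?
The polynomial is irreducible of degree 6 over Q. Its discriminant is -187648, which is not a perfect square. A Galois group lies in the alternating group exactly when the discriminant is a square in Q, so the Galois group ((S_3 x S_3) : C_2) is not contained in A_6.

No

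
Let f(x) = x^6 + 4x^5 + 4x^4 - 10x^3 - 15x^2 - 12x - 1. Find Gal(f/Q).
The polynomial f is an irreducible sextic over Q, so G = Gal(f/Q) is one of the 16 transitive subgroups 6T1, ..., 6T16 of S_6. The discriminant of f is 13191900736 = 114856^2, a perfect square, so G is contained in A_6. The transitive groups of degree 6 contained in A_6 are: A_4 (6T4, order 12), S_4 (6T7, order 24), (C_3 x C_3) : C_4 (6T10, order 36), PSL(2,5) (6T12, order 60), A_6 (6T15, order 360). By Dedekind's theorem, for a prime p not dividing disc(f) the degrees of the irreducible factors of f mod p form the cycle type of an element of G. Factoring f modulo the 33 such primes p <= 149 (skipping 2, 7, which divide the discriminant), each new pattern first appears at: mod 3: f = (x^3 + 2x + 2)(x^3 + x^2 + 2x + 1), pattern 3+3; mod 13: f = (x + 7)(x + 11)(x^2 + 3x + 7)(x^2 + 9x + 2), pattern 2+2+1+1. No other pattern occurs in this range, so the set of observed cycle types is {3+3, 2+2+1+1}. The candidates containing elements of all these cycle types are A_4 (6T4) of order 12, S_4 (6T7) of order 24, (C_3 x C_3) : C_4 (6T10) of order 36, PSL(2,5) (6T12) of order 60, A_6 (6T15) of order 360; the others are excluded. The observed types are precisely the cycle types that occur in A_4 (6T4) (apart from the identity). Each of the other remaining candidates has further cycle types, and by the Chebotarev density theorem the matching factorization patterns would occur for a proportion of primes equal to their share of the group: S_4 (6T7) additionally contains elements of type 4+2 (6 of its 24 elements, about 25% of primes); (C_3 x C_3) : C_4 (6T10) additionally contains elements of type 4+2, 3+1+1+1 (22 of its 36 elements, about 61% of primes); PSL(2,5) (6T12) additionally contains elements of type 5+1 (24 of its 60 elements, about 40% of primes); A_6 (6T15) additionally contains elements of type 5+1, 4+2, 3+1+1+1 (274 of its 360 elements, about 76% of primes). None of the 33 primes tested shows any such pattern (for each of these groups the chance of that is below 10^-4), which rules them out. Hence G = A_4 (6T4), of order 12.

A_4, A_4 acting on 6 points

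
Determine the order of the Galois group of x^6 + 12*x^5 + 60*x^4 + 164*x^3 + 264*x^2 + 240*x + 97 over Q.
12

The degree of the splitting field over Q equals the order of the Galois group, so first determine the group. The polynomial f is an irreducible sextic over Q, so G = Gal(f/Q) is one of the 16 transitive subgroups 6T1, ..., 6T16 of S_6. The discriminant of f is 1259712, which is not a perfect square, so G is not contained in A_6. The transitive groups of degree 6 not contained in A_6 are: C_6 (6T1, order 6), S_3 (6T2, order 6), D_6 (6T3, order 12), C_3 x S_3 (6T5, order 18), A_4 x C_2 (6T6, order 24), S_4 (6T8, order 24), S_3 x S_3 (6T9, order 36), S_4 x C_2 (6T11, order 48), (S_3 x S_3) : C_2 (6T13, order 72), PGL(2,5) (6T14, order 120), S_6 (6T16, order 720). By Dedekind's theorem, for a prime p not dividing disc(f) the degrees of the irreducible factors of f mod p form the cycle type of an element of G. Factoring f modulo the 79 such primes p <= 419 (skipping 2, 3, which divide the discriminant), each new pattern first appears at: mod 5: f = (x^6 + 2x^5 + 4x^3 + 4x^2 + 2), pattern 6; mod 7: f = (x^2 + 4)(x^2 + 2x + 2)(x^2 + 3x + 6), pattern 2+2+2; mod 11: f = (x + 4)(x + 8)(x^2 + 2x + 4)(x^2 + 9x + 6), pattern 2+2+1+1; mod 13: f = (x^3 + 6x^2 + 12x + 1)(x^3 + 6x^2 + 12x + 6), pattern 3+3; mod 97: f = (x)(x + 20)(x + 29)(x + 33)(x + 50)(x + 74), pattern 1+1+1+1+1+1. No other pattern occurs in this range, so the set of observed cycle types is {6, 2+2+2, 2+2+1+1, 3+3, 1+1+1+1+1+1}. The candidates containing elements of all these cycle types are D_6 (6T3) of order 12, A_4 x C_2 (6T6) of order 24, S_3 x S_3 (6T9) of order 36, S_4 x C_2 (6T11) of order 48, (S_3 x S_3) : C_2 (6T13) of order 72, PGL(2,5) (6T14) of order 120, S_6 (6T16) of order 720; the others are excluded. The observed types are precisely the cycle types that occur in D_6 (6T3). Each of the other remaining candidates has further cycle types, and by the Chebotarev density theorem the matching factorization patterns would occur for a proportion of primes equal to their share of the group: A_4 x C_2 (6T6) additionally contains elements of type 2+1+1+1+1 (3 of its 24 elements, about 12% of primes); S_3 x S_3 (6T9) additionally contains elements of type 3+1+1+1 (4 of its 36 elements, about 11% of primes); S_4 x C_2 (6T11) additionally contains elements of type 4+2, 4+1+1, 2+1+1+1+1 (15 of its 48 elements, about 31% of primes); (S_3 x S_3) : C_2 (6T13) additionally contains elements of type 4+2, 3+2+1, 3+1+1+1, 2+1+1+1+1 (40 of its 72 elements, about 56% of primes); PGL(2,5) (6T14) additionally contains elements of type 5+1, 4+1+1 (54 of its 120 elements, about 45% of primes); S_6 (6T16) additionally contains elements of type 5+1, 4+2, 4+1+1, 3+2+1, 3+1+1+1, 2+1+1+1+1 (499 of its 720 elements, about 69% of primes). None of the 79 primes tested shows any such pattern (for each of these groups the chance of that is below 10^-4), which rules them out. Hence G = D_6 (6T3), of order 12. The Galois group D_6 (6T3) has order 12, so the splitting field has degree 12 over Q.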